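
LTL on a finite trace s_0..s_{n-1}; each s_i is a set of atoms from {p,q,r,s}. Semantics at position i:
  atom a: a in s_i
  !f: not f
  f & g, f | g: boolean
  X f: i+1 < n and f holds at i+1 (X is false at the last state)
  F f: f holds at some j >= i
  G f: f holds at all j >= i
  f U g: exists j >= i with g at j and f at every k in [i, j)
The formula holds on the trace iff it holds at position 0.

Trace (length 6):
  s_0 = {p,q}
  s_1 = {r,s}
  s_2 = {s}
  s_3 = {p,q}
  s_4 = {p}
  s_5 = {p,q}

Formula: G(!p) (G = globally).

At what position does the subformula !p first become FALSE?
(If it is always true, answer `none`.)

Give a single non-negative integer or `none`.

s_0={p,q}: !p=False p=True
s_1={r,s}: !p=True p=False
s_2={s}: !p=True p=False
s_3={p,q}: !p=False p=True
s_4={p}: !p=False p=True
s_5={p,q}: !p=False p=True
G(!p) holds globally = False
First violation at position 0.

Answer: 0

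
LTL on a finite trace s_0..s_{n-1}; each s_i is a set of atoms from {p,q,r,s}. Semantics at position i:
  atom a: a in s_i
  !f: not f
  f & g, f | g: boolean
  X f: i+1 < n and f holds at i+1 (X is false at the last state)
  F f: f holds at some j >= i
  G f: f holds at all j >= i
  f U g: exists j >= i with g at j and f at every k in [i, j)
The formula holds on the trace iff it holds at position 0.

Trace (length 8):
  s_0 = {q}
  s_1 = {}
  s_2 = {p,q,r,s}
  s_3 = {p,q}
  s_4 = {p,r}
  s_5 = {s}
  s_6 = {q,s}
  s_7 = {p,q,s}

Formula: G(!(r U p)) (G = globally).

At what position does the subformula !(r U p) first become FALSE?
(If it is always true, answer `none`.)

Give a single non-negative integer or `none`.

s_0={q}: !(r U p)=True (r U p)=False r=False p=False
s_1={}: !(r U p)=True (r U p)=False r=False p=False
s_2={p,q,r,s}: !(r U p)=False (r U p)=True r=True p=True
s_3={p,q}: !(r U p)=False (r U p)=True r=False p=True
s_4={p,r}: !(r U p)=False (r U p)=True r=True p=True
s_5={s}: !(r U p)=True (r U p)=False r=False p=False
s_6={q,s}: !(r U p)=True (r U p)=False r=False p=False
s_7={p,q,s}: !(r U p)=False (r U p)=True r=False p=True
G(!(r U p)) holds globally = False
First violation at position 2.

Answer: 2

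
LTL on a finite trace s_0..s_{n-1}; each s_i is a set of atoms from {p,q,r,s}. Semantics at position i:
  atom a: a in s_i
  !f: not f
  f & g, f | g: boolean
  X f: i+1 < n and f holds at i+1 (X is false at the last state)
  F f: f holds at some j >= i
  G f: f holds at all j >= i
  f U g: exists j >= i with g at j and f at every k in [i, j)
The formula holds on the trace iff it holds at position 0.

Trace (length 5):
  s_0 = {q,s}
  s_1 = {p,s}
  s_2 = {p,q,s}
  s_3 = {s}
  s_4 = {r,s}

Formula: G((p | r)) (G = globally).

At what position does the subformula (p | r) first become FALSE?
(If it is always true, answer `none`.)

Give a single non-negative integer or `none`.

Answer: 0

Derivation:
s_0={q,s}: (p | r)=False p=False r=False
s_1={p,s}: (p | r)=True p=True r=False
s_2={p,q,s}: (p | r)=True p=True r=False
s_3={s}: (p | r)=False p=False r=False
s_4={r,s}: (p | r)=True p=False r=True
G((p | r)) holds globally = False
First violation at position 0.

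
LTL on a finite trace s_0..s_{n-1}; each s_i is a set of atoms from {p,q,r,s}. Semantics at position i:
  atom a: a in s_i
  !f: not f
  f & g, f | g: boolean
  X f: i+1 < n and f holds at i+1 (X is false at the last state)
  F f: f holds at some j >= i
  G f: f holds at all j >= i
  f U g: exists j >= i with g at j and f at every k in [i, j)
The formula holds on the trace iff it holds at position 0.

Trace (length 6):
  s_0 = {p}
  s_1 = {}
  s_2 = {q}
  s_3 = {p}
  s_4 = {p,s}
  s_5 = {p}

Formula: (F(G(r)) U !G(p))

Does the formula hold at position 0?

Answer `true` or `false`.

Answer: true

Derivation:
s_0={p}: (F(G(r)) U !G(p))=True F(G(r))=False G(r)=False r=False !G(p)=True G(p)=False p=True
s_1={}: (F(G(r)) U !G(p))=True F(G(r))=False G(r)=False r=False !G(p)=True G(p)=False p=False
s_2={q}: (F(G(r)) U !G(p))=True F(G(r))=False G(r)=False r=False !G(p)=True G(p)=False p=False
s_3={p}: (F(G(r)) U !G(p))=False F(G(r))=False G(r)=False r=False !G(p)=False G(p)=True p=True
s_4={p,s}: (F(G(r)) U !G(p))=False F(G(r))=False G(r)=False r=False !G(p)=False G(p)=True p=True
s_5={p}: (F(G(r)) U !G(p))=False F(G(r))=False G(r)=False r=False !G(p)=False G(p)=True p=True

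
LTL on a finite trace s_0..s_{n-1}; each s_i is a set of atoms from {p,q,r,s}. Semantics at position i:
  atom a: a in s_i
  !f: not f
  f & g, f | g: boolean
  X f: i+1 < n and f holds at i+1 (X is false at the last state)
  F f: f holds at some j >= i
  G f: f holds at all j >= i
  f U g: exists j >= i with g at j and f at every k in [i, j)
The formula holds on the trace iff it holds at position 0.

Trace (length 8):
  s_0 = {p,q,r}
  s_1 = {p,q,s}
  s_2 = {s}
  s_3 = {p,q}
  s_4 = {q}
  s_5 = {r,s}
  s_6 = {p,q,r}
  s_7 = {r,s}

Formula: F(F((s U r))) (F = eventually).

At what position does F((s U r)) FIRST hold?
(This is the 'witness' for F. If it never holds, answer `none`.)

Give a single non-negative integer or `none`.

s_0={p,q,r}: F((s U r))=True (s U r)=True s=False r=True
s_1={p,q,s}: F((s U r))=True (s U r)=False s=True r=False
s_2={s}: F((s U r))=True (s U r)=False s=True r=False
s_3={p,q}: F((s U r))=True (s U r)=False s=False r=False
s_4={q}: F((s U r))=True (s U r)=False s=False r=False
s_5={r,s}: F((s U r))=True (s U r)=True s=True r=True
s_6={p,q,r}: F((s U r))=True (s U r)=True s=False r=True
s_7={r,s}: F((s U r))=True (s U r)=True s=True r=True
F(F((s U r))) holds; first witness at position 0.

Answer: 0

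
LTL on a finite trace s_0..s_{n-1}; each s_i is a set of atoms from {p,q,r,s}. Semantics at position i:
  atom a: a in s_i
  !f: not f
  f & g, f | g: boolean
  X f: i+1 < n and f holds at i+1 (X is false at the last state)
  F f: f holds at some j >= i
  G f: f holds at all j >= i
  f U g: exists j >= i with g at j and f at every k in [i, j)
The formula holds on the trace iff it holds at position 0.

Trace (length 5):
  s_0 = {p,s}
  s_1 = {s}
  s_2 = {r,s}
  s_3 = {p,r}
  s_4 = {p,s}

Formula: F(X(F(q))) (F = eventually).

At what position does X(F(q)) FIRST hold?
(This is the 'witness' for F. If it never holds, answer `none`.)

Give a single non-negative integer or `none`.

s_0={p,s}: X(F(q))=False F(q)=False q=False
s_1={s}: X(F(q))=False F(q)=False q=False
s_2={r,s}: X(F(q))=False F(q)=False q=False
s_3={p,r}: X(F(q))=False F(q)=False q=False
s_4={p,s}: X(F(q))=False F(q)=False q=False
F(X(F(q))) does not hold (no witness exists).

Answer: none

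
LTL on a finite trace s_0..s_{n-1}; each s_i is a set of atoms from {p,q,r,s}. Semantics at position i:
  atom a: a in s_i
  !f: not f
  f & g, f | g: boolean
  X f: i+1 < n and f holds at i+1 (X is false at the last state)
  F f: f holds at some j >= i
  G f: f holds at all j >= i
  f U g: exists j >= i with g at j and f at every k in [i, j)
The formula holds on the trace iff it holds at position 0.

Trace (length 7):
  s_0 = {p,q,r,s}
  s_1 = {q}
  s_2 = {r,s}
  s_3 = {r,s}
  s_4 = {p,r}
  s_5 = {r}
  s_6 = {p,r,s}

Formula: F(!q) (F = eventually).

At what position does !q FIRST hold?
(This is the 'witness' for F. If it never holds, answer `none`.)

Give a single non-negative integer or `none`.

Answer: 2

Derivation:
s_0={p,q,r,s}: !q=False q=True
s_1={q}: !q=False q=True
s_2={r,s}: !q=True q=False
s_3={r,s}: !q=True q=False
s_4={p,r}: !q=True q=False
s_5={r}: !q=True q=False
s_6={p,r,s}: !q=True q=False
F(!q) holds; first witness at position 2.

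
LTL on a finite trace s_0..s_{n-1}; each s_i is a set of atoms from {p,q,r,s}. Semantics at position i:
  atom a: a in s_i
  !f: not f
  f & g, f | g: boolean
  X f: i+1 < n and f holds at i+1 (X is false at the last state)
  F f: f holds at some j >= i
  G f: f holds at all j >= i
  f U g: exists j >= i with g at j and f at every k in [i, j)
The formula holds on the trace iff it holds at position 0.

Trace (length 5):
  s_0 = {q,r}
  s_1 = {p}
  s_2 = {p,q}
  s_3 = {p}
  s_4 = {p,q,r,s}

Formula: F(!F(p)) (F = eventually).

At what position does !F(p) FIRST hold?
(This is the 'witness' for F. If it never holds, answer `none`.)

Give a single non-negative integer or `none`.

s_0={q,r}: !F(p)=False F(p)=True p=False
s_1={p}: !F(p)=False F(p)=True p=True
s_2={p,q}: !F(p)=False F(p)=True p=True
s_3={p}: !F(p)=False F(p)=True p=True
s_4={p,q,r,s}: !F(p)=False F(p)=True p=True
F(!F(p)) does not hold (no witness exists).

Answer: none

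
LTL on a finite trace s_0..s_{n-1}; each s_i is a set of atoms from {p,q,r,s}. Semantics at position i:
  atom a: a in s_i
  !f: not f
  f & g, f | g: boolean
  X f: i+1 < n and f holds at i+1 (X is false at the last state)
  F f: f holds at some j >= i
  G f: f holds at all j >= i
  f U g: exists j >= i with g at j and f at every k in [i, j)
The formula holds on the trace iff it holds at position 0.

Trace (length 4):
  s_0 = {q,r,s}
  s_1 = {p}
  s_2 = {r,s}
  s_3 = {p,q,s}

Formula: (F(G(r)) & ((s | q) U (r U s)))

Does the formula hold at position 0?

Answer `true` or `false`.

s_0={q,r,s}: (F(G(r)) & ((s | q) U (r U s)))=False F(G(r))=False G(r)=False r=True ((s | q) U (r U s))=True (s | q)=True s=True q=True (r U s)=True
s_1={p}: (F(G(r)) & ((s | q) U (r U s)))=False F(G(r))=False G(r)=False r=False ((s | q) U (r U s))=False (s | q)=False s=False q=False (r U s)=False
s_2={r,s}: (F(G(r)) & ((s | q) U (r U s)))=False F(G(r))=False G(r)=False r=True ((s | q) U (r U s))=True (s | q)=True s=True q=False (r U s)=True
s_3={p,q,s}: (F(G(r)) & ((s | q) U (r U s)))=False F(G(r))=False G(r)=False r=False ((s | q) U (r U s))=True (s | q)=True s=True q=True (r U s)=True

Answer: false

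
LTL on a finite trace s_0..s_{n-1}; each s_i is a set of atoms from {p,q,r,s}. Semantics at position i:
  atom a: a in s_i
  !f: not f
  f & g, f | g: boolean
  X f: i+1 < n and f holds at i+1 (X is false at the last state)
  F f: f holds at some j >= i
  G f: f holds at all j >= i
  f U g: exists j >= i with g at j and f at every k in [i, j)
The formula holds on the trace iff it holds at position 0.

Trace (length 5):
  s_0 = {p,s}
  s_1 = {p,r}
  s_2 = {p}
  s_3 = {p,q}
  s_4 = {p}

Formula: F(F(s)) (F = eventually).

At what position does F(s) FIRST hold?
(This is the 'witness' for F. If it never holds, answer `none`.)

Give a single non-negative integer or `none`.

s_0={p,s}: F(s)=True s=True
s_1={p,r}: F(s)=False s=False
s_2={p}: F(s)=False s=False
s_3={p,q}: F(s)=False s=False
s_4={p}: F(s)=False s=False
F(F(s)) holds; first witness at position 0.

Answer: 0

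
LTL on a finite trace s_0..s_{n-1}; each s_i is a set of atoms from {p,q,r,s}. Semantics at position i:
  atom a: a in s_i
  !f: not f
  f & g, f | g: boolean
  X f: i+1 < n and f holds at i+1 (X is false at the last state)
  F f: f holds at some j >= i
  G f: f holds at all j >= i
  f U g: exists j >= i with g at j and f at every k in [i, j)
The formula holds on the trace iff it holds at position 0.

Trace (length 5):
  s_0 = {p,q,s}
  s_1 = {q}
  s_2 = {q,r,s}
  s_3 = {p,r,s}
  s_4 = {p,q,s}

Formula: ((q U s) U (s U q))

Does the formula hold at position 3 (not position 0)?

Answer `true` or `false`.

Answer: true

Derivation:
s_0={p,q,s}: ((q U s) U (s U q))=True (q U s)=True q=True s=True (s U q)=True
s_1={q}: ((q U s) U (s U q))=True (q U s)=True q=True s=False (s U q)=True
s_2={q,r,s}: ((q U s) U (s U q))=True (q U s)=True q=True s=True (s U q)=True
s_3={p,r,s}: ((q U s) U (s U q))=True (q U s)=True q=False s=True (s U q)=True
s_4={p,q,s}: ((q U s) U (s U q))=True (q U s)=True q=True s=True (s U q)=True
Evaluating at position 3: result = True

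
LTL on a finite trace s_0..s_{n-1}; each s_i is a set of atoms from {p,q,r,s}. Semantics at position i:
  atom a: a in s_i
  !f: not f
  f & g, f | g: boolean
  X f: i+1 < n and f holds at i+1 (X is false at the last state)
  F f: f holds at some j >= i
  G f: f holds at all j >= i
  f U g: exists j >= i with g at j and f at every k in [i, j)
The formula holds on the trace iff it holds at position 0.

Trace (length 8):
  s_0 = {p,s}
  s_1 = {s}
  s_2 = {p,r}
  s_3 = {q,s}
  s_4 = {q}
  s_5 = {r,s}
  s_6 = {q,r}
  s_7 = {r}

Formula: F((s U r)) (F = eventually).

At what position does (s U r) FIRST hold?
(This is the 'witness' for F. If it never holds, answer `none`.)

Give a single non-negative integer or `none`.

s_0={p,s}: (s U r)=True s=True r=False
s_1={s}: (s U r)=True s=True r=False
s_2={p,r}: (s U r)=True s=False r=True
s_3={q,s}: (s U r)=False s=True r=False
s_4={q}: (s U r)=False s=False r=False
s_5={r,s}: (s U r)=True s=True r=True
s_6={q,r}: (s U r)=True s=False r=True
s_7={r}: (s U r)=True s=False r=True
F((s U r)) holds; first witness at position 0.

Answer: 0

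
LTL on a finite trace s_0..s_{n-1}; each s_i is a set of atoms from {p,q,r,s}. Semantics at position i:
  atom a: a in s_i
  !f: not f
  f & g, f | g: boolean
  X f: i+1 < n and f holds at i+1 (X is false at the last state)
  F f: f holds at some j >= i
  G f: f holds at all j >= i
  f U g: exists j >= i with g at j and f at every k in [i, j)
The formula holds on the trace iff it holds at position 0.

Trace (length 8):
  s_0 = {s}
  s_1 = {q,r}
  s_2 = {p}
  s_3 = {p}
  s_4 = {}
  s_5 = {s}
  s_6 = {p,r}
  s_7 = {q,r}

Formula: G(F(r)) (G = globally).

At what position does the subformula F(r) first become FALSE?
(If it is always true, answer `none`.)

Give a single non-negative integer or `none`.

s_0={s}: F(r)=True r=False
s_1={q,r}: F(r)=True r=True
s_2={p}: F(r)=True r=False
s_3={p}: F(r)=True r=False
s_4={}: F(r)=True r=False
s_5={s}: F(r)=True r=False
s_6={p,r}: F(r)=True r=True
s_7={q,r}: F(r)=True r=True
G(F(r)) holds globally = True
No violation — formula holds at every position.

Answer: none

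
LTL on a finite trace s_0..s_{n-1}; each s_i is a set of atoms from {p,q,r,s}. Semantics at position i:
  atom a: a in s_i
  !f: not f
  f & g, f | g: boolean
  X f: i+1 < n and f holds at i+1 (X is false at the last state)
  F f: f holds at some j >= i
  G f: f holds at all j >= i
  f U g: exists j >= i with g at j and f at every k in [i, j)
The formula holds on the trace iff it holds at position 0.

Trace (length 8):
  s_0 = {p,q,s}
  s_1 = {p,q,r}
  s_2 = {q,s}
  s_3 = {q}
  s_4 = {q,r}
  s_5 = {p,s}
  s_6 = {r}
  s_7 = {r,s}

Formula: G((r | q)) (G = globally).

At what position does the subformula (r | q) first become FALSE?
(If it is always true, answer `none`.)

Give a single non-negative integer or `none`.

Answer: 5

Derivation:
s_0={p,q,s}: (r | q)=True r=False q=True
s_1={p,q,r}: (r | q)=True r=True q=True
s_2={q,s}: (r | q)=True r=False q=True
s_3={q}: (r | q)=True r=False q=True
s_4={q,r}: (r | q)=True r=True q=True
s_5={p,s}: (r | q)=False r=False q=False
s_6={r}: (r | q)=True r=True q=False
s_7={r,s}: (r | q)=True r=True q=False
G((r | q)) holds globally = False
First violation at position 5.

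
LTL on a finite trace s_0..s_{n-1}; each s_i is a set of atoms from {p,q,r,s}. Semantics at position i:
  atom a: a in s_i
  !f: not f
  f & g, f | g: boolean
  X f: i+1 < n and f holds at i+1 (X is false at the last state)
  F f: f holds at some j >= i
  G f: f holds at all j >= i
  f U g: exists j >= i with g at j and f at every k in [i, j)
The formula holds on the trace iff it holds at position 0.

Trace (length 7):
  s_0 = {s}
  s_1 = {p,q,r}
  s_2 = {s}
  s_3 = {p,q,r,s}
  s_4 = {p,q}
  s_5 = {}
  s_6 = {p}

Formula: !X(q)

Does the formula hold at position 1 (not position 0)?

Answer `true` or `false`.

Answer: true

Derivation:
s_0={s}: !X(q)=False X(q)=True q=False
s_1={p,q,r}: !X(q)=True X(q)=False q=True
s_2={s}: !X(q)=False X(q)=True q=False
s_3={p,q,r,s}: !X(q)=False X(q)=True q=True
s_4={p,q}: !X(q)=True X(q)=False q=True
s_5={}: !X(q)=True X(q)=False q=False
s_6={p}: !X(q)=True X(q)=False q=False
Evaluating at position 1: result = True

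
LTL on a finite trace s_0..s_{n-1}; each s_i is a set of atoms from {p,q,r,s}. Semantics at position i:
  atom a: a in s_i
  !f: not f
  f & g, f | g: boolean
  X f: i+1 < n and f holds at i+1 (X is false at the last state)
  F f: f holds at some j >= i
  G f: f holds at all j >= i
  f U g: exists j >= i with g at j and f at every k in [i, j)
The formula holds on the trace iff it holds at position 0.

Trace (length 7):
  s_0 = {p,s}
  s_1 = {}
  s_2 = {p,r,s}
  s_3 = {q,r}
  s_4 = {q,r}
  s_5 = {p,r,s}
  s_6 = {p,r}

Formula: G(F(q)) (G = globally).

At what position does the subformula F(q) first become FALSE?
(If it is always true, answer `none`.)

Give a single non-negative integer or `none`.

s_0={p,s}: F(q)=True q=False
s_1={}: F(q)=True q=False
s_2={p,r,s}: F(q)=True q=False
s_3={q,r}: F(q)=True q=True
s_4={q,r}: F(q)=True q=True
s_5={p,r,s}: F(q)=False q=False
s_6={p,r}: F(q)=False q=False
G(F(q)) holds globally = False
First violation at position 5.

Answer: 5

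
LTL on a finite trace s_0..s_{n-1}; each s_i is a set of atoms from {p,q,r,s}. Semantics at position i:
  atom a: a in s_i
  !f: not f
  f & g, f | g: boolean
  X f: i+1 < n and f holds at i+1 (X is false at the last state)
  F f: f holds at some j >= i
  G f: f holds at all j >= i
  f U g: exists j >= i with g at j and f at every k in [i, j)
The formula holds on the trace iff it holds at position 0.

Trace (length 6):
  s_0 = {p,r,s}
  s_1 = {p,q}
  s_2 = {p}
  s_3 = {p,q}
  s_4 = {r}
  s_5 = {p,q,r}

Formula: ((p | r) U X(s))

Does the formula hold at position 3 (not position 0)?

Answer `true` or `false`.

s_0={p,r,s}: ((p | r) U X(s))=False (p | r)=True p=True r=True X(s)=False s=True
s_1={p,q}: ((p | r) U X(s))=False (p | r)=True p=True r=False X(s)=False s=False
s_2={p}: ((p | r) U X(s))=False (p | r)=True p=True r=False X(s)=False s=False
s_3={p,q}: ((p | r) U X(s))=False (p | r)=True p=True r=False X(s)=False s=False
s_4={r}: ((p | r) U X(s))=False (p | r)=True p=False r=True X(s)=False s=False
s_5={p,q,r}: ((p | r) U X(s))=False (p | r)=True p=True r=True X(s)=False s=False
Evaluating at position 3: result = False

Answer: false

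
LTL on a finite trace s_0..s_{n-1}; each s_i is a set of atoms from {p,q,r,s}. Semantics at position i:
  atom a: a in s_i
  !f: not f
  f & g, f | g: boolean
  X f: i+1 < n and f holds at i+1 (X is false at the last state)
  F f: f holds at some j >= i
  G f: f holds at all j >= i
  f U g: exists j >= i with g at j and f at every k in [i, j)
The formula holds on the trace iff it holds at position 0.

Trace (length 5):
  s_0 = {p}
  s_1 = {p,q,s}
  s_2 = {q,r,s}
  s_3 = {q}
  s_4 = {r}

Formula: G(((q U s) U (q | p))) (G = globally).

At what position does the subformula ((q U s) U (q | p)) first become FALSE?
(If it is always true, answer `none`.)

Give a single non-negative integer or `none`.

s_0={p}: ((q U s) U (q | p))=True (q U s)=False q=False s=False (q | p)=True p=True
s_1={p,q,s}: ((q U s) U (q | p))=True (q U s)=True q=True s=True (q | p)=True p=True
s_2={q,r,s}: ((q U s) U (q | p))=True (q U s)=True q=True s=True (q | p)=True p=False
s_3={q}: ((q U s) U (q | p))=True (q U s)=False q=True s=False (q | p)=True p=False
s_4={r}: ((q U s) U (q | p))=False (q U s)=False q=False s=False (q | p)=False p=False
G(((q U s) U (q | p))) holds globally = False
First violation at position 4.

Answer: 4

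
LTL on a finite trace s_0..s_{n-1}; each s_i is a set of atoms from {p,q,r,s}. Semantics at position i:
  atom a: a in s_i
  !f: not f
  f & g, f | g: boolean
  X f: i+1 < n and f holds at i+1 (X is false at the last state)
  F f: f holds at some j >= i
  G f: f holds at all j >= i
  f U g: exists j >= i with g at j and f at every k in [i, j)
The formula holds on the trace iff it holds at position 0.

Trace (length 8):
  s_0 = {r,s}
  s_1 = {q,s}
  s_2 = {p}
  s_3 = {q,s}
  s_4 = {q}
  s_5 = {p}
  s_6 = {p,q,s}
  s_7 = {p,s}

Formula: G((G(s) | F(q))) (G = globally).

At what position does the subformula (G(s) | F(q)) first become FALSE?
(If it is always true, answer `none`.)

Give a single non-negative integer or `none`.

s_0={r,s}: (G(s) | F(q))=True G(s)=False s=True F(q)=True q=False
s_1={q,s}: (G(s) | F(q))=True G(s)=False s=True F(q)=True q=True
s_2={p}: (G(s) | F(q))=True G(s)=False s=False F(q)=True q=False
s_3={q,s}: (G(s) | F(q))=True G(s)=False s=True F(q)=True q=True
s_4={q}: (G(s) | F(q))=True G(s)=False s=False F(q)=True q=True
s_5={p}: (G(s) | F(q))=True G(s)=False s=False F(q)=True q=False
s_6={p,q,s}: (G(s) | F(q))=True G(s)=True s=True F(q)=True q=True
s_7={p,s}: (G(s) | F(q))=True G(s)=True s=True F(q)=False q=False
G((G(s) | F(q))) holds globally = True
No violation — formula holds at every position.

Answer: none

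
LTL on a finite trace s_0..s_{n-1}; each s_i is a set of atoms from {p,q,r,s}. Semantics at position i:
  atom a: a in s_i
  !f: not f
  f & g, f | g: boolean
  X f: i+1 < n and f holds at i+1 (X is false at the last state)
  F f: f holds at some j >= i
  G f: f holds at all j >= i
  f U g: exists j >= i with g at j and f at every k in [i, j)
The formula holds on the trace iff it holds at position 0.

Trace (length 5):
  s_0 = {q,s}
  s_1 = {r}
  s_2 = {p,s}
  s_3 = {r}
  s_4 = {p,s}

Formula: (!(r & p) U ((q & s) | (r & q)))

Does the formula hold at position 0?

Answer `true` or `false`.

s_0={q,s}: (!(r & p) U ((q & s) | (r & q)))=True !(r & p)=True (r & p)=False r=False p=False ((q & s) | (r & q))=True (q & s)=True q=True s=True (r & q)=False
s_1={r}: (!(r & p) U ((q & s) | (r & q)))=False !(r & p)=True (r & p)=False r=True p=False ((q & s) | (r & q))=False (q & s)=False q=False s=False (r & q)=False
s_2={p,s}: (!(r & p) U ((q & s) | (r & q)))=False !(r & p)=True (r & p)=False r=False p=True ((q & s) | (r & q))=False (q & s)=False q=False s=True (r & q)=False
s_3={r}: (!(r & p) U ((q & s) | (r & q)))=False !(r & p)=True (r & p)=False r=True p=False ((q & s) | (r & q))=False (q & s)=False q=False s=False (r & q)=False
s_4={p,s}: (!(r & p) U ((q & s) | (r & q)))=False !(r & p)=True (r & p)=False r=False p=True ((q & s) | (r & q))=False (q & s)=False q=False s=True (r & q)=False

Answer: true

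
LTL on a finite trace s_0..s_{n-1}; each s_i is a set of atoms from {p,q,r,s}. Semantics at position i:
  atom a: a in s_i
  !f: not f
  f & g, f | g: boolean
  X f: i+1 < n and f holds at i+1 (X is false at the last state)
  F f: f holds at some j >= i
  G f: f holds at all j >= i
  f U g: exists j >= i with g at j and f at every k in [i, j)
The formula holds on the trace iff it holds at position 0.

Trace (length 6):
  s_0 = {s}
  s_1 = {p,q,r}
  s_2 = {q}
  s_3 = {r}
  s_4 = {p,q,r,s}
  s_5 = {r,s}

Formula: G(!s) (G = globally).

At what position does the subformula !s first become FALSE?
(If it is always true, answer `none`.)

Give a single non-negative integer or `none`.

Answer: 0

Derivation:
s_0={s}: !s=False s=True
s_1={p,q,r}: !s=True s=False
s_2={q}: !s=True s=False
s_3={r}: !s=True s=False
s_4={p,q,r,s}: !s=False s=True
s_5={r,s}: !s=False s=True
G(!s) holds globally = False
First violation at position 0.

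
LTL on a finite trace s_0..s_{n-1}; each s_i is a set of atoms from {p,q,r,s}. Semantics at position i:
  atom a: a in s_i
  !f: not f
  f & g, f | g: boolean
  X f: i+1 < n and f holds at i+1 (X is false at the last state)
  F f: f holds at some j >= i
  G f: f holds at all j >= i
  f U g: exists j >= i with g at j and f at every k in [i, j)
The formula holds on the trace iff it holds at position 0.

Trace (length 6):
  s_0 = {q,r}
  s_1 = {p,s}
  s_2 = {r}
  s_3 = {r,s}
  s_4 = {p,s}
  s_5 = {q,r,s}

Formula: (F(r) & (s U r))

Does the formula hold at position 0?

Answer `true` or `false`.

s_0={q,r}: (F(r) & (s U r))=True F(r)=True r=True (s U r)=True s=False
s_1={p,s}: (F(r) & (s U r))=True F(r)=True r=False (s U r)=True s=True
s_2={r}: (F(r) & (s U r))=True F(r)=True r=True (s U r)=True s=False
s_3={r,s}: (F(r) & (s U r))=True F(r)=True r=True (s U r)=True s=True
s_4={p,s}: (F(r) & (s U r))=True F(r)=True r=False (s U r)=True s=True
s_5={q,r,s}: (F(r) & (s U r))=True F(r)=True r=True (s U r)=True s=True

Answer: true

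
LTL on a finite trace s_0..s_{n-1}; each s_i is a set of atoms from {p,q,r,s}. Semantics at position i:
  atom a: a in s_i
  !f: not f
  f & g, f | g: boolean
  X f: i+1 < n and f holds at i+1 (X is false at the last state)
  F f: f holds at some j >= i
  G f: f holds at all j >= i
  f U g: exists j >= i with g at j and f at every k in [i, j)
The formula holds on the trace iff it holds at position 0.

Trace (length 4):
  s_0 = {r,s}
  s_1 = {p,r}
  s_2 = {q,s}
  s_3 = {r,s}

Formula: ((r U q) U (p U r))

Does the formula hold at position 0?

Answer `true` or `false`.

s_0={r,s}: ((r U q) U (p U r))=True (r U q)=True r=True q=False (p U r)=True p=False
s_1={p,r}: ((r U q) U (p U r))=True (r U q)=True r=True q=False (p U r)=True p=True
s_2={q,s}: ((r U q) U (p U r))=True (r U q)=True r=False q=True (p U r)=False p=False
s_3={r,s}: ((r U q) U (p U r))=True (r U q)=False r=True q=False (p U r)=True p=False

Answer: true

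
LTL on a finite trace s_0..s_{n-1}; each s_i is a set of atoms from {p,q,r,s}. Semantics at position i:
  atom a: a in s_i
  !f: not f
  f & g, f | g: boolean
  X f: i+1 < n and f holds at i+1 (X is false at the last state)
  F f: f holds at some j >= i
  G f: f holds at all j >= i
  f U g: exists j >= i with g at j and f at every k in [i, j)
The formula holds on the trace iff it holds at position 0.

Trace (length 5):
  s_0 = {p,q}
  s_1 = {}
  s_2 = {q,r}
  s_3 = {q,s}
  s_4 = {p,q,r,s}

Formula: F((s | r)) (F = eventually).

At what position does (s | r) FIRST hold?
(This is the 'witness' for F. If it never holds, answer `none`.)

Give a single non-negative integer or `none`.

s_0={p,q}: (s | r)=False s=False r=False
s_1={}: (s | r)=False s=False r=False
s_2={q,r}: (s | r)=True s=False r=True
s_3={q,s}: (s | r)=True s=True r=False
s_4={p,q,r,s}: (s | r)=True s=True r=True
F((s | r)) holds; first witness at position 2.

Answer: 2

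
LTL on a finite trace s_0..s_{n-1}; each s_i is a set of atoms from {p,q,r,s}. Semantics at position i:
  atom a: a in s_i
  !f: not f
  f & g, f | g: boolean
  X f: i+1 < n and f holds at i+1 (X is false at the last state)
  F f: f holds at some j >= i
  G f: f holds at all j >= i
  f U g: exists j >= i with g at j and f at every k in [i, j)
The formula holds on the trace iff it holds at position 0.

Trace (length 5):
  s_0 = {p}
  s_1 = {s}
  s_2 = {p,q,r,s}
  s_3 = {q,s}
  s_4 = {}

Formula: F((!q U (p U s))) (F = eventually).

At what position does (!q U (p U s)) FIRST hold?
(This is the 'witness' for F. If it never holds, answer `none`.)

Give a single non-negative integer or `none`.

s_0={p}: (!q U (p U s))=True !q=True q=False (p U s)=True p=True s=False
s_1={s}: (!q U (p U s))=True !q=True q=False (p U s)=True p=False s=True
s_2={p,q,r,s}: (!q U (p U s))=True !q=False q=True (p U s)=True p=True s=True
s_3={q,s}: (!q U (p U s))=True !q=False q=True (p U s)=True p=False s=True
s_4={}: (!q U (p U s))=False !q=True q=False (p U s)=False p=False s=False
F((!q U (p U s))) holds; first witness at position 0.

Answer: 0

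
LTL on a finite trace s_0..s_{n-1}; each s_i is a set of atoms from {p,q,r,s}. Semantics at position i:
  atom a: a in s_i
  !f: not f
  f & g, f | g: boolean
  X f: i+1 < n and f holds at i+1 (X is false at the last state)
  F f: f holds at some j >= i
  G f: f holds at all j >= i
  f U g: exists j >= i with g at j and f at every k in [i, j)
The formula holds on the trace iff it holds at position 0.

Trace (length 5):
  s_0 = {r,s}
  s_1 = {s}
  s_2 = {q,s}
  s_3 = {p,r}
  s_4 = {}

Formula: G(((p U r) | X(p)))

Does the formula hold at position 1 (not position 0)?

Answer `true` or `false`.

Answer: false

Derivation:
s_0={r,s}: G(((p U r) | X(p)))=False ((p U r) | X(p))=True (p U r)=True p=False r=True X(p)=False
s_1={s}: G(((p U r) | X(p)))=False ((p U r) | X(p))=False (p U r)=False p=False r=False X(p)=False
s_2={q,s}: G(((p U r) | X(p)))=False ((p U r) | X(p))=True (p U r)=False p=False r=False X(p)=True
s_3={p,r}: G(((p U r) | X(p)))=False ((p U r) | X(p))=True (p U r)=True p=True r=True X(p)=False
s_4={}: G(((p U r) | X(p)))=False ((p U r) | X(p))=False (p U r)=False p=False r=False X(p)=False
Evaluating at position 1: result = False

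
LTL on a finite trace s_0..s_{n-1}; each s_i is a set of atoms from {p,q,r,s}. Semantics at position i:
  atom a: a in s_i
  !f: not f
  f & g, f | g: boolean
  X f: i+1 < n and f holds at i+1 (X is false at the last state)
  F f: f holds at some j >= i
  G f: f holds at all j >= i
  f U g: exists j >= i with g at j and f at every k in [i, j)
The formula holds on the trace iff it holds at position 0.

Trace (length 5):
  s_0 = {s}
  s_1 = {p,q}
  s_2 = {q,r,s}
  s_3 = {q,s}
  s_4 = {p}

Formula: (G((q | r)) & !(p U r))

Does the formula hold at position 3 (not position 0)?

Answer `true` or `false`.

s_0={s}: (G((q | r)) & !(p U r))=False G((q | r))=False (q | r)=False q=False r=False !(p U r)=True (p U r)=False p=False
s_1={p,q}: (G((q | r)) & !(p U r))=False G((q | r))=False (q | r)=True q=True r=False !(p U r)=False (p U r)=True p=True
s_2={q,r,s}: (G((q | r)) & !(p U r))=False G((q | r))=False (q | r)=True q=True r=True !(p U r)=False (p U r)=True p=False
s_3={q,s}: (G((q | r)) & !(p U r))=False G((q | r))=False (q | r)=True q=True r=False !(p U r)=True (p U r)=False p=False
s_4={p}: (G((q | r)) & !(p U r))=False G((q | r))=False (q | r)=False q=False r=False !(p U r)=True (p U r)=False p=True
Evaluating at position 3: result = False

Answer: false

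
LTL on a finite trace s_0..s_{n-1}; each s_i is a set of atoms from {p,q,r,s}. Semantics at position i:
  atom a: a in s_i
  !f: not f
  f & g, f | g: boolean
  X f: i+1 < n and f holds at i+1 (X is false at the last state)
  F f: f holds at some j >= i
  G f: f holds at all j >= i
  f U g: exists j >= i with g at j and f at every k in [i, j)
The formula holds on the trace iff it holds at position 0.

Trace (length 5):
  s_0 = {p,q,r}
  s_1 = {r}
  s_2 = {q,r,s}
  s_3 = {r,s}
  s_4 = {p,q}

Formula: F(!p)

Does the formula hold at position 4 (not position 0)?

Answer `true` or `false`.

s_0={p,q,r}: F(!p)=True !p=False p=True
s_1={r}: F(!p)=True !p=True p=False
s_2={q,r,s}: F(!p)=True !p=True p=False
s_3={r,s}: F(!p)=True !p=True p=False
s_4={p,q}: F(!p)=False !p=False p=True
Evaluating at position 4: result = False

Answer: false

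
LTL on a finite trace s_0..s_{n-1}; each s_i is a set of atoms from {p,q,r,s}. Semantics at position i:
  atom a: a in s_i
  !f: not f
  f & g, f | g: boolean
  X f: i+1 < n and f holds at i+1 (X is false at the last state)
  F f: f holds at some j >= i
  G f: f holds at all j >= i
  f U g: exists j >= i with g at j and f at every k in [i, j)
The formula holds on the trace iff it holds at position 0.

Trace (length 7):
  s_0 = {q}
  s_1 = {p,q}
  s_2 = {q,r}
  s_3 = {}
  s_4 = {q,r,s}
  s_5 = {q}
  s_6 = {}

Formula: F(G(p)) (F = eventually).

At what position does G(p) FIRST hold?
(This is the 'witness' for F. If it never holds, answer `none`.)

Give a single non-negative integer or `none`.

s_0={q}: G(p)=False p=False
s_1={p,q}: G(p)=False p=True
s_2={q,r}: G(p)=False p=False
s_3={}: G(p)=False p=False
s_4={q,r,s}: G(p)=False p=False
s_5={q}: G(p)=False p=False
s_6={}: G(p)=False p=False
F(G(p)) does not hold (no witness exists).

Answer: none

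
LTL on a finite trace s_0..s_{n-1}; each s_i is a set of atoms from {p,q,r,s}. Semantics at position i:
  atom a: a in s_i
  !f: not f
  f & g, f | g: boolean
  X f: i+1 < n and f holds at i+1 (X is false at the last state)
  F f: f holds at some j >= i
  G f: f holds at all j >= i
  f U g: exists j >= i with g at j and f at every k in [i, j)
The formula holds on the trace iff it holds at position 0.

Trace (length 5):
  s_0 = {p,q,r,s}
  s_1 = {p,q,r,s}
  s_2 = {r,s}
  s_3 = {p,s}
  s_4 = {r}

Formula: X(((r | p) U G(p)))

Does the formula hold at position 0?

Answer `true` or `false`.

s_0={p,q,r,s}: X(((r | p) U G(p)))=False ((r | p) U G(p))=False (r | p)=True r=True p=True G(p)=False
s_1={p,q,r,s}: X(((r | p) U G(p)))=False ((r | p) U G(p))=False (r | p)=True r=True p=True G(p)=False
s_2={r,s}: X(((r | p) U G(p)))=False ((r | p) U G(p))=False (r | p)=True r=True p=False G(p)=False
s_3={p,s}: X(((r | p) U G(p)))=False ((r | p) U G(p))=False (r | p)=True r=False p=True G(p)=False
s_4={r}: X(((r | p) U G(p)))=False ((r | p) U G(p))=False (r | p)=True r=True p=False G(p)=False

Answer: false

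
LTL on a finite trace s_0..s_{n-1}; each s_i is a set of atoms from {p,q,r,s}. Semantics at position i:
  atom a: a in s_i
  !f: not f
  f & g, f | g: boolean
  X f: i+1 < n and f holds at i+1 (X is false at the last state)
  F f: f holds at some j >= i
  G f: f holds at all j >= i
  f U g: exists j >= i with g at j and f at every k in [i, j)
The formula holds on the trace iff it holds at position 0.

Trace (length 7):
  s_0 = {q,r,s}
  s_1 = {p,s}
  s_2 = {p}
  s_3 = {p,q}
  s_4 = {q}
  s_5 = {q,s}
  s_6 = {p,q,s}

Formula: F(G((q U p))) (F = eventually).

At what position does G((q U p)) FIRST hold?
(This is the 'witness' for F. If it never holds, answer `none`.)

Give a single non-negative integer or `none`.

s_0={q,r,s}: G((q U p))=True (q U p)=True q=True p=False
s_1={p,s}: G((q U p))=True (q U p)=True q=False p=True
s_2={p}: G((q U p))=True (q U p)=True q=False p=True
s_3={p,q}: G((q U p))=True (q U p)=True q=True p=True
s_4={q}: G((q U p))=True (q U p)=True q=True p=False
s_5={q,s}: G((q U p))=True (q U p)=True q=True p=False
s_6={p,q,s}: G((q U p))=True (q U p)=True q=True p=True
F(G((q U p))) holds; first witness at position 0.

Answer: 0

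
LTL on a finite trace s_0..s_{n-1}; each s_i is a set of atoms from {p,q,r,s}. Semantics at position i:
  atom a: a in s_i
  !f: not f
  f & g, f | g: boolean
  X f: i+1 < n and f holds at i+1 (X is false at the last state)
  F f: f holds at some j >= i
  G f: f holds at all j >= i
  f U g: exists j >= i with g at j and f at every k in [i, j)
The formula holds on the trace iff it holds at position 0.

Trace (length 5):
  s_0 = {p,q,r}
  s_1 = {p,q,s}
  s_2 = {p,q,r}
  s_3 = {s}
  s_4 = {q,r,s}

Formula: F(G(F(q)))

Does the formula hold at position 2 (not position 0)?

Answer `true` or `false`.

s_0={p,q,r}: F(G(F(q)))=True G(F(q))=True F(q)=True q=True
s_1={p,q,s}: F(G(F(q)))=True G(F(q))=True F(q)=True q=True
s_2={p,q,r}: F(G(F(q)))=True G(F(q))=True F(q)=True q=True
s_3={s}: F(G(F(q)))=True G(F(q))=True F(q)=True q=False
s_4={q,r,s}: F(G(F(q)))=True G(F(q))=True F(q)=True q=True
Evaluating at position 2: result = True

Answer: true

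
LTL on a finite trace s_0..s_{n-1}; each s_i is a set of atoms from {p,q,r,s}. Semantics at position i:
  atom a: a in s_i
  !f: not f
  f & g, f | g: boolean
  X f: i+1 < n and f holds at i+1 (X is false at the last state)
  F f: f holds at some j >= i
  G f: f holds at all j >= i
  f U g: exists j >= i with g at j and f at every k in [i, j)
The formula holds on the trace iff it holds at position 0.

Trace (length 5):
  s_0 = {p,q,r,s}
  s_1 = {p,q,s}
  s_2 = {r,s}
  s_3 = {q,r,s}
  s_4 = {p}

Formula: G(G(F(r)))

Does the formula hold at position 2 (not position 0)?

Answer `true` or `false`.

s_0={p,q,r,s}: G(G(F(r)))=False G(F(r))=False F(r)=True r=True
s_1={p,q,s}: G(G(F(r)))=False G(F(r))=False F(r)=True r=False
s_2={r,s}: G(G(F(r)))=False G(F(r))=False F(r)=True r=True
s_3={q,r,s}: G(G(F(r)))=False G(F(r))=False F(r)=True r=True
s_4={p}: G(G(F(r)))=False G(F(r))=False F(r)=False r=False
Evaluating at position 2: result = False

Answer: false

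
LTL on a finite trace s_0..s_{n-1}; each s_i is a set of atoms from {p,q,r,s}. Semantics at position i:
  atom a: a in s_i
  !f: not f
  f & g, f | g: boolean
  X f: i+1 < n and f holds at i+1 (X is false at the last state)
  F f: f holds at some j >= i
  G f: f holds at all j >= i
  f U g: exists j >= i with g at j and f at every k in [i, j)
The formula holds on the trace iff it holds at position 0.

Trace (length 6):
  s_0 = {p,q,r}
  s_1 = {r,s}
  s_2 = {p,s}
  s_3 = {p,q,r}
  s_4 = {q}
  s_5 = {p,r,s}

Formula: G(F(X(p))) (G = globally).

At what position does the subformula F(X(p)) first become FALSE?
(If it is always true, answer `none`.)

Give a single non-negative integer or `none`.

s_0={p,q,r}: F(X(p))=True X(p)=False p=True
s_1={r,s}: F(X(p))=True X(p)=True p=False
s_2={p,s}: F(X(p))=True X(p)=True p=True
s_3={p,q,r}: F(X(p))=True X(p)=False p=True
s_4={q}: F(X(p))=True X(p)=True p=False
s_5={p,r,s}: F(X(p))=False X(p)=False p=True
G(F(X(p))) holds globally = False
First violation at position 5.

Answer: 5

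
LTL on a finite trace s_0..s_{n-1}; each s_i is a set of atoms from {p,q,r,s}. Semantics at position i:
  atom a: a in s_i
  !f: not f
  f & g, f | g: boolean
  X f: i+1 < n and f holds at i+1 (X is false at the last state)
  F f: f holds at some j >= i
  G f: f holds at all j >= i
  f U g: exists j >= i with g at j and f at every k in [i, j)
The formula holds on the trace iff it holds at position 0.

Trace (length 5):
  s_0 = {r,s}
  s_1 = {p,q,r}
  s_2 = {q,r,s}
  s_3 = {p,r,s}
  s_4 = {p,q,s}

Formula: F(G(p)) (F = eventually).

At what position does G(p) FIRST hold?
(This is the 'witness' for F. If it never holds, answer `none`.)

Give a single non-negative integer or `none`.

Answer: 3

Derivation:
s_0={r,s}: G(p)=False p=False
s_1={p,q,r}: G(p)=False p=True
s_2={q,r,s}: G(p)=False p=False
s_3={p,r,s}: G(p)=True p=True
s_4={p,q,s}: G(p)=True p=True
F(G(p)) holds; first witness at position 3.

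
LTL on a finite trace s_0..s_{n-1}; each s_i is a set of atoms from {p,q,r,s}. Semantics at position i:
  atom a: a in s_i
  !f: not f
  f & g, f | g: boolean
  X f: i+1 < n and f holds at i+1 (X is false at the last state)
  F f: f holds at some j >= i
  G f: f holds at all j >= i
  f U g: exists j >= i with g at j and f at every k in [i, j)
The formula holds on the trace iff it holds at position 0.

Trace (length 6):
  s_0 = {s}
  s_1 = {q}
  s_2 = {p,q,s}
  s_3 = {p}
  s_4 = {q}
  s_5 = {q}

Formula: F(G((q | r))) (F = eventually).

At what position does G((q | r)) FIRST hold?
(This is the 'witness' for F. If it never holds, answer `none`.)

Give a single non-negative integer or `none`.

Answer: 4

Derivation:
s_0={s}: G((q | r))=False (q | r)=False q=False r=False
s_1={q}: G((q | r))=False (q | r)=True q=True r=False
s_2={p,q,s}: G((q | r))=False (q | r)=True q=True r=False
s_3={p}: G((q | r))=False (q | r)=False q=False r=False
s_4={q}: G((q | r))=True (q | r)=True q=True r=False
s_5={q}: G((q | r))=True (q | r)=True q=True r=False
F(G((q | r))) holds; first witness at position 4.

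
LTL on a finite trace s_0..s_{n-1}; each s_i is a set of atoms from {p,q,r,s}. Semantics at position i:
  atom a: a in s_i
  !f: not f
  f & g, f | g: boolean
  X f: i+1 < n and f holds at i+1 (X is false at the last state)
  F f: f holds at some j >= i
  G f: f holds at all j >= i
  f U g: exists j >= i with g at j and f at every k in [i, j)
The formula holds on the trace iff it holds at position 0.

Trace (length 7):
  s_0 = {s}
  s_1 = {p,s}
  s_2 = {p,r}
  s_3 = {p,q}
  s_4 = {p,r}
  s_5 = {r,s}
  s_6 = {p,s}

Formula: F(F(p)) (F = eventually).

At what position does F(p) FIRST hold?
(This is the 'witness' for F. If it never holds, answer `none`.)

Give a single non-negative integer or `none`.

s_0={s}: F(p)=True p=False
s_1={p,s}: F(p)=True p=True
s_2={p,r}: F(p)=True p=True
s_3={p,q}: F(p)=True p=True
s_4={p,r}: F(p)=True p=True
s_5={r,s}: F(p)=True p=False
s_6={p,s}: F(p)=True p=True
F(F(p)) holds; first witness at position 0.

Answer: 0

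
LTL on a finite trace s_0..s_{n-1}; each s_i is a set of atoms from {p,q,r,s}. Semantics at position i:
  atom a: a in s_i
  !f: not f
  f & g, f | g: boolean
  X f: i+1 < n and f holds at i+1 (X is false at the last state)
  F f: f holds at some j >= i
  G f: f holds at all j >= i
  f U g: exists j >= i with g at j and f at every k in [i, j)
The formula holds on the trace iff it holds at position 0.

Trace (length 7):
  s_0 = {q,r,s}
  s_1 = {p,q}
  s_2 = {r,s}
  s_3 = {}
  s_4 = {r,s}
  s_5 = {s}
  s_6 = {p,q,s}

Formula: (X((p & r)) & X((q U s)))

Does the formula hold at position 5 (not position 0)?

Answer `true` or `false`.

s_0={q,r,s}: (X((p & r)) & X((q U s)))=False X((p & r))=False (p & r)=False p=False r=True X((q U s))=True (q U s)=True q=True s=True
s_1={p,q}: (X((p & r)) & X((q U s)))=False X((p & r))=False (p & r)=False p=True r=False X((q U s))=True (q U s)=True q=True s=False
s_2={r,s}: (X((p & r)) & X((q U s)))=False X((p & r))=False (p & r)=False p=False r=True X((q U s))=False (q U s)=True q=False s=True
s_3={}: (X((p & r)) & X((q U s)))=False X((p & r))=False (p & r)=False p=False r=False X((q U s))=True (q U s)=False q=False s=False
s_4={r,s}: (X((p & r)) & X((q U s)))=False X((p & r))=False (p & r)=False p=False r=True X((q U s))=True (q U s)=True q=False s=True
s_5={s}: (X((p & r)) & X((q U s)))=False X((p & r))=False (p & r)=False p=False r=False X((q U s))=True (q U s)=True q=False s=True
s_6={p,q,s}: (X((p & r)) & X((q U s)))=False X((p & r))=False (p & r)=False p=True r=False X((q U s))=False (q U s)=True q=True s=True
Evaluating at position 5: result = False

Answer: false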